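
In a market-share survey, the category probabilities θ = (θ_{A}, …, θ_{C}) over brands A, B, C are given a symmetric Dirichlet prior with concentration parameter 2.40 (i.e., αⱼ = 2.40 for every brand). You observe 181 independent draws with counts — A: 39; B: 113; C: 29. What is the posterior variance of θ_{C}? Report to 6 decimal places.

The Dirichlet prior is conjugate to the Multinomial likelihood: each posterior αⱼ = prior αⱼ + observed count nⱼ.
Posterior concentration: (41.40, 115.40, 31.40), total = 188.20.
Var[θ_j] = α_j(Σα−α_j)/((Σα)²(Σα+1)) = 31.40·156.80/(188.20²·189.20) = 0.000735.

0.000735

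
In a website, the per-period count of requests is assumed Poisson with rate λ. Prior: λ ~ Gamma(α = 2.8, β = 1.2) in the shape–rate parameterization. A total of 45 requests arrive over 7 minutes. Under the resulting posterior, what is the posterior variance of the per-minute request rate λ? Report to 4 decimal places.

0.7109

With a Gamma(shape α, rate β) prior, the Poisson likelihood is conjugate: the posterior is Gamma(α + ΣXᵢ, β + n).
Posterior: Gamma(α+S, β+n) = Gamma(2.8+45, 1.2+7) = Gamma(47.8, 8.2).
Var = α/β² = 47.8/8.2² = 0.7109.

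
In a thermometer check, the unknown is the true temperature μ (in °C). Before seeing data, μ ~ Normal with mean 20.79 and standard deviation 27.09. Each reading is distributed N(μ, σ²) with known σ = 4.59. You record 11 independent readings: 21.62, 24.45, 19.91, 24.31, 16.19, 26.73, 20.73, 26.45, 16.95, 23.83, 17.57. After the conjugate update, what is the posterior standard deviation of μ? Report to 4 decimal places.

1.3821

For Normal data with known variance σ², a Normal(μ₀, σ₀²) prior on μ is conjugate. Posterior precision = 1/σ₀² + n/σ²; posterior mean is the precision-weighted average of μ₀ and x̄.
σ₀² = 27.09² = 733.8681, σ² = 4.59² = 21.0681; σ² + n·σ₀² = 21.0681 + 11·733.8681 = 8093.6172.
Posterior precision = 1/σ₀² + n/σ² = 1/733.8681 + 11/21.0681 = (σ² + n·σ₀²)/(σ₀²σ²) = 8093.6172/(733.8681·21.0681); posterior variance σₙ² = σ₀²σ²/(σ² + n·σ₀²) = 733.8681·21.0681/8093.6172 = 1.910296.
Posterior SD = √σₙ² = √(733.8681·21.0681/8093.6172) = 1.3821.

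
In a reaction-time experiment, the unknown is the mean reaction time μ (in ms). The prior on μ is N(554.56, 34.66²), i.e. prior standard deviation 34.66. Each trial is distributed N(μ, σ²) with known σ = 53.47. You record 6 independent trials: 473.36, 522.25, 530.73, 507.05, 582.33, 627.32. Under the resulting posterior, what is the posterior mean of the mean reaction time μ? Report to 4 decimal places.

For Normal data with known variance σ², a Normal(μ₀, σ₀²) prior on μ is conjugate. Posterior precision = 1/σ₀² + n/σ²; posterior mean is the precision-weighted average of μ₀ and x̄.
Σxᵢ = 473.36 + 522.25 + 530.73 + 507.05 + 582.33 + 627.32 = 3243.04, so n·x̄ = 3243.04.
σ₀² = 34.66² = 1201.3156, σ² = 53.47² = 2859.0409; σ² + n·σ₀² = 2859.0409 + 6·1201.3156 = 10066.9345.
Posterior mean = (μ₀/σ₀² + n·x̄/σ²)/(1/σ₀² + n/σ²) = (σ²·μ₀ + σ₀²·n·x̄)/(σ² + n·σ₀²) = (2859.0409·554.56 + 1201.3156·3243.04)/10066.9345 = 5481424.264928/10066.9345 = 544.4979.

544.4979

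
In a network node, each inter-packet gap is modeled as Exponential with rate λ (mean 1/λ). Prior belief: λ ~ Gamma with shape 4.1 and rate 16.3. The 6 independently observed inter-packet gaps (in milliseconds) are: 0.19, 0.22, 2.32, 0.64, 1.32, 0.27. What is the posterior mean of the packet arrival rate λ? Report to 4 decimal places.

0.4751

With a Gamma(shape α, rate β) prior on the exponential rate λ, the posterior after n observations with total T = Σxᵢ is Gamma(α+n, β+T).
Sum of observations T = 4.96 milliseconds; n = 6.
Posterior: Gamma(4.1+6, 16.3+4.96) = Gamma(10.1, 21.26).
Posterior mean of λ = α/β = 10.1/21.26 = 0.4751.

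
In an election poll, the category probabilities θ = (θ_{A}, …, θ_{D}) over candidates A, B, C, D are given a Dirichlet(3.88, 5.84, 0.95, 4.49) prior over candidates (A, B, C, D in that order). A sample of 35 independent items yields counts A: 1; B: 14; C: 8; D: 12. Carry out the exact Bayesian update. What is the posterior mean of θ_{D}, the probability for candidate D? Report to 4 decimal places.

The Dirichlet prior is conjugate to the Multinomial likelihood: each posterior αⱼ = prior αⱼ + observed count nⱼ.
Posterior concentration: (4.88, 19.84, 8.95, 16.49), total = 50.16.
E[θ_{D}|data] = α_{D}/Σα = 16.49/50.16 = 0.3287.

0.3287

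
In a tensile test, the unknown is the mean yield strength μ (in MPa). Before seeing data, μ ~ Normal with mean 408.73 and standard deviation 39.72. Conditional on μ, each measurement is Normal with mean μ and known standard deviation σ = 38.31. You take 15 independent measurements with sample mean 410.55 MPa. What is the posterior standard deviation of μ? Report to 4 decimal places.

For Normal data with known variance σ², a Normal(μ₀, σ₀²) prior on μ is conjugate. Posterior precision = 1/σ₀² + n/σ²; posterior mean is the precision-weighted average of μ₀ and x̄.
σ₀² = 39.72² = 1577.6784, σ² = 38.31² = 1467.6561; σ² + n·σ₀² = 1467.6561 + 15·1577.6784 = 25132.8321.
Posterior precision = 1/σ₀² + n/σ² = 1/1577.6784 + 15/1467.6561 = (σ² + n·σ₀²)/(σ₀²σ²) = 25132.8321/(1577.6784·1467.6561); posterior variance σₙ² = σ₀²σ²/(σ² + n·σ₀²) = 1577.6784·1467.6561/25132.8321 = 92.130060.
Posterior SD = √σₙ² = √(1577.6784·1467.6561/25132.8321) = 9.5984.

9.5984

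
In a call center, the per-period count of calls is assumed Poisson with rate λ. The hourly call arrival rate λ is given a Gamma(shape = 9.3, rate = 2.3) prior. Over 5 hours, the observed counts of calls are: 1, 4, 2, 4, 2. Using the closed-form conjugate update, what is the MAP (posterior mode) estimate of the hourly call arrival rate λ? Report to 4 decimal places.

2.9178

With a Gamma(shape α, rate β) prior, the Poisson likelihood is conjugate: the posterior is Gamma(α + ΣXᵢ, β + n).
Sum of counts S = 13 over n = 5 hours.
Posterior: Gamma(α+S, β+n) = Gamma(9.3+13, 2.3+5) = Gamma(22.3, 7.3).
Mode of Gamma(α,β) for α≥1 is (α−1)/β = 21.3/7.3 = 2.9178.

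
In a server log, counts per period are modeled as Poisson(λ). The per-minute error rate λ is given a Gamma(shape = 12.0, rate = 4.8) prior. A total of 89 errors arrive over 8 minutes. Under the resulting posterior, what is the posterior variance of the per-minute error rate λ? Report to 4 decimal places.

0.6165

With a Gamma(shape α, rate β) prior, the Poisson likelihood is conjugate: the posterior is Gamma(α + ΣXᵢ, β + n).
Posterior: Gamma(α+S, β+n) = Gamma(12.0+89, 4.8+8) = Gamma(101.0, 12.8).
Var = α/β² = 101.0/12.8² = 0.6165.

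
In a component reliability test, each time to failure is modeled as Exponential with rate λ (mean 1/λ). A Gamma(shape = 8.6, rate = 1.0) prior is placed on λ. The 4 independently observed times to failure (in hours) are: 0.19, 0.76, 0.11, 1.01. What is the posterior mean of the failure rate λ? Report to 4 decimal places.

With a Gamma(shape α, rate β) prior on the exponential rate λ, the posterior after n observations with total T = Σxᵢ is Gamma(α+n, β+T).
Sum of observations T = 2.07 hours; n = 4.
Posterior: Gamma(8.6+4, 1.0+2.07) = Gamma(12.6, 3.07).
Posterior mean of λ = α/β = 12.6/3.07 = 4.1042.

4.1042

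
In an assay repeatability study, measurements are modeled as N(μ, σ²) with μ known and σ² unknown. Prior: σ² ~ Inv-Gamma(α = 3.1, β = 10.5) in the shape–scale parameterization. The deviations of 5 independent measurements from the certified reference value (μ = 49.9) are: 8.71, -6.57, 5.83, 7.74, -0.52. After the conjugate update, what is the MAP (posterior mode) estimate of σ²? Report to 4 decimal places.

With known mean μ and an Inverse-Gamma(α, β) prior on σ², the Normal likelihood is conjugate: posterior is Inv-Gamma(α + n/2, β + Σ(xᵢ−μ)²/2).
Σ(xᵢ−μ)² = (8.71)² + (-6.57)² + (5.83)² + (7.74)² + (-0.52)² = 213.1959.
Posterior: Inv-Gamma(3.1 + 5/2, 10.5 + 213.1959/2) = Inv-Gamma(5.60, 117.09795).
Mode = β/(α+1) = 117.09795/6.60 = 17.7421.

17.7421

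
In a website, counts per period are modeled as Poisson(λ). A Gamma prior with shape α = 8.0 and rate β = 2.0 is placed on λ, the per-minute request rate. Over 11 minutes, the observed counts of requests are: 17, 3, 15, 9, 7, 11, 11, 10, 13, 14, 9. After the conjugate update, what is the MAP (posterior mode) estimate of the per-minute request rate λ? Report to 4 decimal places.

9.6923

With a Gamma(shape α, rate β) prior, the Poisson likelihood is conjugate: the posterior is Gamma(α + ΣXᵢ, β + n).
Sum of counts S = 119 over n = 11 minutes.
Posterior: Gamma(α+S, β+n) = Gamma(8.0+119, 2.0+11) = Gamma(127.0, 13.0).
Mode of Gamma(α,β) for α≥1 is (α−1)/β = 126.0/13.0 = 9.6923.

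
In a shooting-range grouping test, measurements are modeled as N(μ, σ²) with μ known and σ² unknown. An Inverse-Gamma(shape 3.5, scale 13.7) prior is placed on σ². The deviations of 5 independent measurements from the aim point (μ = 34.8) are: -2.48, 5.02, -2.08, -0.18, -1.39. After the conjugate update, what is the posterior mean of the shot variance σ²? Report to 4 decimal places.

With known mean μ and an Inverse-Gamma(α, β) prior on σ², the Normal likelihood is conjugate: posterior is Inv-Gamma(α + n/2, β + Σ(xᵢ−μ)²/2).
Σ(xᵢ−μ)² = (-2.48)² + (5.02)² + (-2.08)² + (-0.18)² + (-1.39)² = 37.6417.
Posterior: Inv-Gamma(3.5 + 5/2, 13.7 + 37.6417/2) = Inv-Gamma(6.00, 32.52085).
E[σ²|data] = β/(α−1) = 32.52085/5.00 = 6.5042.

6.5042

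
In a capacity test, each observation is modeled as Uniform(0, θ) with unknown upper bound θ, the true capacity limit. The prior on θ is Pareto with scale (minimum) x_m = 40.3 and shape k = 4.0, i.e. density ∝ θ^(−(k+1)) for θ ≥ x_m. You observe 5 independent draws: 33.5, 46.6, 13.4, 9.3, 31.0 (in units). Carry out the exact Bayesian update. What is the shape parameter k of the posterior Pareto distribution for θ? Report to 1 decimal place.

A Pareto(scale x_m, shape k) prior on the upper bound θ of Uniform(0, θ) is conjugate: posterior is Pareto(max(x_m, max xᵢ), k + n).
Sample maximum = 46.6; prior scale x_m = 40.3 → posterior scale = max = 46.6.
Posterior shape = 4.0 + 5 = 9.0.
Posterior shape k = 9.0.

9.0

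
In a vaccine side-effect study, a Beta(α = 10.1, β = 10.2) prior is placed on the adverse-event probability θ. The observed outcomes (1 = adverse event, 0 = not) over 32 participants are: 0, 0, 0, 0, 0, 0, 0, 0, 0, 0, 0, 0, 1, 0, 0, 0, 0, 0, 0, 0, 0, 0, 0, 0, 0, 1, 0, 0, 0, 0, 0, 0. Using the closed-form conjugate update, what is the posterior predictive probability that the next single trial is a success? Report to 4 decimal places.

0.2314

The Beta prior is conjugate to a Binomial/Bernoulli likelihood; the update adds successes to α and failures to β.
Posterior: Beta(α+k, β+n−k) = Beta(10.1+2, 10.2+30) = Beta(12.1, 40.2).
For a single future Bernoulli trial, P(success | data) = α/(α+β) = 0.2314.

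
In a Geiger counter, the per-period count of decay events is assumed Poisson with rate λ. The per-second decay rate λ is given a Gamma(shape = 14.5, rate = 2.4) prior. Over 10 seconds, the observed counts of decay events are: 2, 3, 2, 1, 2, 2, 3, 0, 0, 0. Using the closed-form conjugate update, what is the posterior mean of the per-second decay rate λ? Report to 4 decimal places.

2.3790

With a Gamma(shape α, rate β) prior, the Poisson likelihood is conjugate: the posterior is Gamma(α + ΣXᵢ, β + n).
Sum of counts S = 15 over n = 10 seconds.
Posterior: Gamma(α+S, β+n) = Gamma(14.5+15, 2.4+10) = Gamma(29.5, 12.4).
Posterior mean = α/β = 29.5/12.4 = 2.3790.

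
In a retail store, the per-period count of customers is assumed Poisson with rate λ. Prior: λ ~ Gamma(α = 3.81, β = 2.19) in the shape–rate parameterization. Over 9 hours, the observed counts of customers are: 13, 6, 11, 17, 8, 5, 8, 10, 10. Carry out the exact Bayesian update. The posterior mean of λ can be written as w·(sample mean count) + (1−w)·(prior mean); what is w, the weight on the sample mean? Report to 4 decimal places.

0.8043

With a Gamma(shape α, rate β) prior, the Poisson likelihood is conjugate: the posterior is Gamma(α + ΣXᵢ, β + n).
Posterior mean = (α₀+S)/(β₀+n) = [n/(β₀+n)]·(S/n) + [β₀/(β₀+n)]·(α₀/β₀), so only n and β₀ enter the weight.
Weight on data w = n/(β₀+n) = 9/(2.19+9) = 9/11.19 = 0.8043.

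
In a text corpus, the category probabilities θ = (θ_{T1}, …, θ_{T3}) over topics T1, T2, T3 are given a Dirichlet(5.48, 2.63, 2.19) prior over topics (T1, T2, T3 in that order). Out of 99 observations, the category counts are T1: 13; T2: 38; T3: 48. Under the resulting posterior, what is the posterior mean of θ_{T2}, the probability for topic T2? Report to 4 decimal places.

The Dirichlet prior is conjugate to the Multinomial likelihood: each posterior αⱼ = prior αⱼ + observed count nⱼ.
Posterior concentration: (18.48, 40.63, 50.19), total = 109.30.
E[θ_{T2}|data] = α_{T2}/Σα = 40.63/109.30 = 0.3717.

0.3717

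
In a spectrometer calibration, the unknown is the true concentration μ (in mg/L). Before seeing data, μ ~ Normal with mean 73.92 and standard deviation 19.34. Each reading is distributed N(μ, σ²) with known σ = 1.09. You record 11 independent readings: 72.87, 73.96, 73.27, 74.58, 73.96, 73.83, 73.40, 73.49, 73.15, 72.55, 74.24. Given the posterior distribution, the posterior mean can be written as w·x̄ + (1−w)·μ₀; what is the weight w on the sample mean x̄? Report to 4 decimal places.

0.9997

For Normal data with known variance σ², a Normal(μ₀, σ₀²) prior on μ is conjugate. Posterior precision = 1/σ₀² + n/σ²; posterior mean is the precision-weighted average of μ₀ and x̄.
σ₀² = 19.34² = 374.0356, σ² = 1.09² = 1.1881. Prior precision 1/σ₀² = 1/374.0356; data precision n/σ² = 11/1.1881.
w = (n/σ²)/(1/σ₀² + n/σ²) = n·σ₀²/(σ² + n·σ₀²) = 11·374.0356/(1.1881 + 11·374.0356) = 4114.3916/4115.5797 = 0.9997.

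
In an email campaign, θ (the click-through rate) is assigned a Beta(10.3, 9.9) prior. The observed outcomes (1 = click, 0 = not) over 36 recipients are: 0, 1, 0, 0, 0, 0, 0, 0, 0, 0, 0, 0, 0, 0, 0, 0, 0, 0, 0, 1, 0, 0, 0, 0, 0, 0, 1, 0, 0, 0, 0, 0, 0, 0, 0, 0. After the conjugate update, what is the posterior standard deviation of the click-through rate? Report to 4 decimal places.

0.0562

The Beta prior is conjugate to a Binomial/Bernoulli likelihood; the update adds successes to α and failures to β.
Posterior: Beta(α+k, β+n−k) = Beta(10.3+3, 9.9+33) = Beta(13.3, 42.9).
Var = αβ/((α+β)²(α+β+1)) = 13.3·42.9/(56.2²·57.2) = 0.00315820; SD = √0.00315820 = 0.0562.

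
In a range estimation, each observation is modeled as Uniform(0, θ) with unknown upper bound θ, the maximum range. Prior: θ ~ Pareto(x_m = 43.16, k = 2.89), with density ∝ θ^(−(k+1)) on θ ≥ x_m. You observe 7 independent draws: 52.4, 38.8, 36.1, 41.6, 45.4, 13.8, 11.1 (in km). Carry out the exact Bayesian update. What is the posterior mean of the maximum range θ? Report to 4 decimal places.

58.2943

A Pareto(scale x_m, shape k) prior on the upper bound θ of Uniform(0, θ) is conjugate: posterior is Pareto(max(x_m, max xᵢ), k + n).
Sample maximum = 52.4; prior scale x_m = 43.16 → posterior scale = max = 52.40.
Posterior shape = 2.89 + 7 = 9.89.
E[θ|data] = k·x_m/(k−1) = 9.89·52.40/8.89 = 58.2943.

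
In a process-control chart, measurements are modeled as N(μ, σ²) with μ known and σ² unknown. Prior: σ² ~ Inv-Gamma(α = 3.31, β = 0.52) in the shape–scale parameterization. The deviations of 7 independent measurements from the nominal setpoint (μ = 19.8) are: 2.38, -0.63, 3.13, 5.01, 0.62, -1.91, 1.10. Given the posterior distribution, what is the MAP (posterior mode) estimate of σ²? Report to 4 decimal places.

With known mean μ and an Inverse-Gamma(α, β) prior on σ², the Normal likelihood is conjugate: posterior is Inv-Gamma(α + n/2, β + Σ(xᵢ−μ)²/2).
Σ(xᵢ−μ)² = (2.38)² + (-0.63)² + (3.13)² + (5.01)² + (0.62)² + (-1.91)² + (1.10)² = 46.2008.
Posterior: Inv-Gamma(3.31 + 7/2, 0.52 + 46.2008/2) = Inv-Gamma(6.81, 23.62040).
Mode = β/(α+1) = 23.62040/7.81 = 3.0244.

3.0244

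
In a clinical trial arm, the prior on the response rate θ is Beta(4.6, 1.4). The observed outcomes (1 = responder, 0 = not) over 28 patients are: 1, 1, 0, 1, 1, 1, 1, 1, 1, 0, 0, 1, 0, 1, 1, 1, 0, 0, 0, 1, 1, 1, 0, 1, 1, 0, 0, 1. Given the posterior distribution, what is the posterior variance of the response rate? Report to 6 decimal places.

0.006368

The Beta prior is conjugate to a Binomial/Bernoulli likelihood; the update adds successes to α and failures to β.
Posterior: Beta(α+k, β+n−k) = Beta(4.6+18, 1.4+10) = Beta(22.6, 11.4).
Var = αβ/((α+β)²(α+β+1)) = 22.6·11.4/(34.0²·35.0) = 0.006368.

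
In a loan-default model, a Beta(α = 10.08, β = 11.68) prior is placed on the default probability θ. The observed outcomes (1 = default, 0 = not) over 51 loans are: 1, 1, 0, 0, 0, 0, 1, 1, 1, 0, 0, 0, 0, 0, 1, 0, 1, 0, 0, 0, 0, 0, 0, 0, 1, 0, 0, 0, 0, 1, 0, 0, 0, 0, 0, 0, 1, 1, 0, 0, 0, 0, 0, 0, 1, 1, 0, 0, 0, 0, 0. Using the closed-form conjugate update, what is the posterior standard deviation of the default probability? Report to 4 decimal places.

The Beta prior is conjugate to a Binomial/Bernoulli likelihood; the update adds successes to α and failures to β.
Posterior: Beta(α+k, β+n−k) = Beta(10.08+13, 11.68+38) = Beta(23.08, 49.68).
Var = αβ/((α+β)²(α+β+1)) = 23.08·49.68/(72.76²·73.76) = 0.00293637; SD = √0.00293637 = 0.0542.

0.0542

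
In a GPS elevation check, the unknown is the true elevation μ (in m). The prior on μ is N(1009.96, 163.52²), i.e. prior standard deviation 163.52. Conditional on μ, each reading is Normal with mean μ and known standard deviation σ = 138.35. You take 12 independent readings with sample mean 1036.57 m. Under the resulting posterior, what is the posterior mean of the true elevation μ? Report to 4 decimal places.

1035.0720

For Normal data with known variance σ², a Normal(μ₀, σ₀²) prior on μ is conjugate. Posterior precision = 1/σ₀² + n/σ²; posterior mean is the precision-weighted average of μ₀ and x̄.
n·x̄ = 12·1036.57 = 12438.84.
σ₀² = 163.52² = 26738.7904, σ² = 138.35² = 19140.7225; σ² + n·σ₀² = 19140.7225 + 12·26738.7904 = 340006.2073.
Posterior mean = (μ₀/σ₀² + n·x̄/σ²)/(1/σ₀² + n/σ²) = (σ²·μ₀ + σ₀²·n·x̄)/(σ² + n·σ₀²) = (19140.7225·1009.96 + 26738.7904·12438.84)/340006.2073 = 351930899.675236/340006.2073 = 1035.0720.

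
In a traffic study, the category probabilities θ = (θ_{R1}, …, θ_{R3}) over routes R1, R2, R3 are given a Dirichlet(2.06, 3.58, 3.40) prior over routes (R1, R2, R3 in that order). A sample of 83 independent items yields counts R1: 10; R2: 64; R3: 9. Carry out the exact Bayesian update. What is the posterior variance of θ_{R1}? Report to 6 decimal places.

0.001224

The Dirichlet prior is conjugate to the Multinomial likelihood: each posterior αⱼ = prior αⱼ + observed count nⱼ.
Posterior concentration: (12.06, 67.58, 12.40), total = 92.04.
Var[θ_j] = α_j(Σα−α_j)/((Σα)²(Σα+1)) = 12.06·79.98/(92.04²·93.04) = 0.001224.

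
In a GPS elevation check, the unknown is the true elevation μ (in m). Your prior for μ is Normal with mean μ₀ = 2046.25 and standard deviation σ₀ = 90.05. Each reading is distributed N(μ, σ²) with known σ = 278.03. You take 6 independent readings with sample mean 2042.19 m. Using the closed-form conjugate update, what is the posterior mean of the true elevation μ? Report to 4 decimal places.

2044.6817

For Normal data with known variance σ², a Normal(μ₀, σ₀²) prior on μ is conjugate. Posterior precision = 1/σ₀² + n/σ²; posterior mean is the precision-weighted average of μ₀ and x̄.
n·x̄ = 6·2042.19 = 12253.14.
σ₀² = 90.05² = 8109.0025, σ² = 278.03² = 77300.6809; σ² + n·σ₀² = 77300.6809 + 6·8109.0025 = 125954.6959.
Posterior mean = (μ₀/σ₀² + n·x̄/σ²)/(1/σ₀² + n/σ²) = (σ²·μ₀ + σ₀²·n·x̄)/(σ² + n·σ₀²) = (77300.6809·2046.25 + 8109.0025·12253.14)/125954.6959 = 257537261.184475/125954.6959 = 2044.6817.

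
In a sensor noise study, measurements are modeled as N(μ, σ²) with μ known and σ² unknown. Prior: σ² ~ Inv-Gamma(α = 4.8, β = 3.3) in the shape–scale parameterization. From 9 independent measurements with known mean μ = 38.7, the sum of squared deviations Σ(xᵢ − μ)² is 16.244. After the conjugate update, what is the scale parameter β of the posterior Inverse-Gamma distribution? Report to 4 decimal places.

With known mean μ and an Inverse-Gamma(α, β) prior on σ², the Normal likelihood is conjugate: posterior is Inv-Gamma(α + n/2, β + Σ(xᵢ−μ)²/2).
Posterior: Inv-Gamma(4.8 + 9/2, 3.3 + 16.244/2) = Inv-Gamma(9.30, 11.4220).
Posterior β = 11.4220.

11.4220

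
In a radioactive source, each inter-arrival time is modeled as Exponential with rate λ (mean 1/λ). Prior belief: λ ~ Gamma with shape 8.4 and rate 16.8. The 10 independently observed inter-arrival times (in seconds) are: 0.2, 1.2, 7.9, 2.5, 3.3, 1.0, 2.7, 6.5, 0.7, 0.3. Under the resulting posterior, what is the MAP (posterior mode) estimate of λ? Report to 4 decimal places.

With a Gamma(shape α, rate β) prior on the exponential rate λ, the posterior after n observations with total T = Σxᵢ is Gamma(α+n, β+T).
Sum of observations T = 26.3 seconds; n = 10.
Posterior: Gamma(8.4+10, 16.8+26.3) = Gamma(18.4, 43.1).
Mode = (α−1)/β = 0.4037.

0.4037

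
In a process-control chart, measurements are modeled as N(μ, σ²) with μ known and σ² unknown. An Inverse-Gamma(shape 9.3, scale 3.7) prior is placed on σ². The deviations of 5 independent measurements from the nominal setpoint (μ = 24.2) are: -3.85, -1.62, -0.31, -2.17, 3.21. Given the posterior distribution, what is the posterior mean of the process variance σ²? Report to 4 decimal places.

With known mean μ and an Inverse-Gamma(α, β) prior on σ², the Normal likelihood is conjugate: posterior is Inv-Gamma(α + n/2, β + Σ(xᵢ−μ)²/2).
Σ(xᵢ−μ)² = (-3.85)² + (-1.62)² + (-0.31)² + (-2.17)² + (3.21)² = 32.5560.
Posterior: Inv-Gamma(9.3 + 5/2, 3.7 + 32.5560/2) = Inv-Gamma(11.80, 19.97800).
E[σ²|data] = β/(α−1) = 19.97800/10.80 = 1.8498.

1.8498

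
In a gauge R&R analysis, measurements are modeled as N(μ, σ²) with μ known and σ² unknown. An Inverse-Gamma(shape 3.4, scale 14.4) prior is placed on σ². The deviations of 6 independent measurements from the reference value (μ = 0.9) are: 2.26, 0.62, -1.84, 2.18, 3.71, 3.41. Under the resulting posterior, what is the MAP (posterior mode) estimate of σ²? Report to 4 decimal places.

With known mean μ and an Inverse-Gamma(α, β) prior on σ², the Normal likelihood is conjugate: posterior is Inv-Gamma(α + n/2, β + Σ(xᵢ−μ)²/2).
Σ(xᵢ−μ)² = (2.26)² + (0.62)² + (-1.84)² + (2.18)² + (3.71)² + (3.41)² = 39.0222.
Posterior: Inv-Gamma(3.4 + 6/2, 14.4 + 39.0222/2) = Inv-Gamma(6.40, 33.91110).
Mode = β/(α+1) = 33.91110/7.40 = 4.5826.

4.5826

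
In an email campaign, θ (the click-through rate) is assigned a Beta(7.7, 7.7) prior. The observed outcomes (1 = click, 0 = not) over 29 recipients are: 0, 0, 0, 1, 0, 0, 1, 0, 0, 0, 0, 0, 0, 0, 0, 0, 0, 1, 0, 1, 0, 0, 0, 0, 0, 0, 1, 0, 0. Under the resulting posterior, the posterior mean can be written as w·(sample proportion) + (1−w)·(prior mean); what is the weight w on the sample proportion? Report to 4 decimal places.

0.6532

The Beta prior is conjugate to a Binomial/Bernoulli likelihood; the update adds successes to α and failures to β.
Posterior mean = (α₀+k)/(α₀+β₀+n) = [n/(α₀+β₀+n)]·(k/n) + [(α₀+β₀)/(α₀+β₀+n)]·α₀/(α₀+β₀), so only n and the prior enter the weight.
The weight on the data is w = n/(α₀+β₀+n) = 29/(7.7+7.7+29) = 29/44.4 = 0.6532.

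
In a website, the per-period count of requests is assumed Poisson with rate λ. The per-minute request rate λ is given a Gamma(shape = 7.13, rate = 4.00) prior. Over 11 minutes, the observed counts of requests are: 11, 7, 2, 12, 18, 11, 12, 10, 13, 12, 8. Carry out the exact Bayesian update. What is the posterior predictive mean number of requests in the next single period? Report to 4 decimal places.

With a Gamma(shape α, rate β) prior, the Poisson likelihood is conjugate: the posterior is Gamma(α + ΣXᵢ, β + n).
Sum of counts S = 116 over n = 11 minutes.
Posterior: Gamma(α+S, β+n) = Gamma(7.13+116, 4.00+11) = Gamma(123.13, 15.00).
The predictive distribution for one future period is NegBinom with mean α/β = 8.2087.

8.2087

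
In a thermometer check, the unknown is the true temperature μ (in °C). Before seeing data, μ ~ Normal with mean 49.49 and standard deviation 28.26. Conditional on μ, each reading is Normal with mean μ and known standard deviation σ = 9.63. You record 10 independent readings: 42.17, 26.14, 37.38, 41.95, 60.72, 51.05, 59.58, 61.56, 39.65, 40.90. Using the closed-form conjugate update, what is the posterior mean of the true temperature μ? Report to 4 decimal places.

For Normal data with known variance σ², a Normal(μ₀, σ₀²) prior on μ is conjugate. Posterior precision = 1/σ₀² + n/σ²; posterior mean is the precision-weighted average of μ₀ and x̄.
Σxᵢ = 42.17 + 26.14 + 37.38 + 41.95 + 60.72 + 51.05 + 59.58 + 61.56 + 39.65 + 40.90 = 461.1, so n·x̄ = 461.1.
σ₀² = 28.26² = 798.6276, σ² = 9.63² = 92.7369; σ² + n·σ₀² = 92.7369 + 10·798.6276 = 8079.0129.
Posterior mean = (μ₀/σ₀² + n·x̄/σ²)/(1/σ₀² + n/σ²) = (σ²·μ₀ + σ₀²·n·x̄)/(σ² + n·σ₀²) = (92.7369·49.49 + 798.6276·461.1)/8079.0129 = 372836.735541/8079.0129 = 46.1488.

46.1488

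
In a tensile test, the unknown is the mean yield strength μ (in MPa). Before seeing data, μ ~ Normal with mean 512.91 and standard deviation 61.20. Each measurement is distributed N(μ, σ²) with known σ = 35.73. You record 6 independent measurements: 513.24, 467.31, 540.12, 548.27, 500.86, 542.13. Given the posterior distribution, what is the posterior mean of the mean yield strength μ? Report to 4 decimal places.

518.3462

For Normal data with known variance σ², a Normal(μ₀, σ₀²) prior on μ is conjugate. Posterior precision = 1/σ₀² + n/σ²; posterior mean is the precision-weighted average of μ₀ and x̄.
Σxᵢ = 513.24 + 467.31 + 540.12 + 548.27 + 500.86 + 542.13 = 3111.93, so n·x̄ = 3111.93.
σ₀² = 61.20² = 3745.44, σ² = 35.73² = 1276.6329; σ² + n·σ₀² = 1276.6329 + 6·3745.44 = 23749.2729.
Posterior mean = (μ₀/σ₀² + n·x̄/σ²)/(1/σ₀² + n/σ²) = (σ²·μ₀ + σ₀²·n·x̄)/(σ² + n·σ₀²) = (1276.6329·512.91 + 3745.44·3111.93)/23749.2729 = 12310344.879939/23749.2729 = 518.3462.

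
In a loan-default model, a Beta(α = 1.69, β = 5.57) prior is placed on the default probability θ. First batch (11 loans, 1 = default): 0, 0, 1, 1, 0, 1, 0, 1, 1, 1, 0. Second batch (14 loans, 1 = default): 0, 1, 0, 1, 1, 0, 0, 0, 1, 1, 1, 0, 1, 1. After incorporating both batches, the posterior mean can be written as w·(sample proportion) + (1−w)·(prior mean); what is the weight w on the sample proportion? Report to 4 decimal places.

The Beta prior is conjugate to a Binomial/Bernoulli likelihood; the update adds successes to α and failures to β.
Total number of loans: n = 11 + 14 = 25.
Posterior mean = (α₀+k)/(α₀+β₀+n) = [n/(α₀+β₀+n)]·(k/n) + [(α₀+β₀)/(α₀+β₀+n)]·α₀/(α₀+β₀), so only n and the prior enter the weight.
The weight on the data is w = n/(α₀+β₀+n) = 25/(1.69+5.57+25) = 25/32.26 = 0.7750.

0.7750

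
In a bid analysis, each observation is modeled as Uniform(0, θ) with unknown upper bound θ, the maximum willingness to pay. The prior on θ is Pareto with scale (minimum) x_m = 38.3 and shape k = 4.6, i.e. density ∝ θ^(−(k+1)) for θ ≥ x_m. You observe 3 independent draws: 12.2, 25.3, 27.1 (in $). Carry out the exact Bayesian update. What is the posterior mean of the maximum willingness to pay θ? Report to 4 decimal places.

A Pareto(scale x_m, shape k) prior on the upper bound θ of Uniform(0, θ) is conjugate: posterior is Pareto(max(x_m, max xᵢ), k + n).
Sample maximum = 27.1; prior scale x_m = 38.3 → posterior scale = max = 38.3.
Posterior shape = 4.6 + 3 = 7.6.
E[θ|data] = k·x_m/(k−1) = 7.6·38.3/6.6 = 44.1030.

44.1030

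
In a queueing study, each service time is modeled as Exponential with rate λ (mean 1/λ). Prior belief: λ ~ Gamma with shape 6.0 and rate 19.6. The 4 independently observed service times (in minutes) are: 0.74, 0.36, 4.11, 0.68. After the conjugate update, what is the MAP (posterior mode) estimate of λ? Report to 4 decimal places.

With a Gamma(shape α, rate β) prior on the exponential rate λ, the posterior after n observations with total T = Σxᵢ is Gamma(α+n, β+T).
Sum of observations T = 5.89 minutes; n = 4.
Posterior: Gamma(6.0+4, 19.6+5.89) = Gamma(10.0, 25.49).
Mode = (α−1)/β = 0.3531.

0.3531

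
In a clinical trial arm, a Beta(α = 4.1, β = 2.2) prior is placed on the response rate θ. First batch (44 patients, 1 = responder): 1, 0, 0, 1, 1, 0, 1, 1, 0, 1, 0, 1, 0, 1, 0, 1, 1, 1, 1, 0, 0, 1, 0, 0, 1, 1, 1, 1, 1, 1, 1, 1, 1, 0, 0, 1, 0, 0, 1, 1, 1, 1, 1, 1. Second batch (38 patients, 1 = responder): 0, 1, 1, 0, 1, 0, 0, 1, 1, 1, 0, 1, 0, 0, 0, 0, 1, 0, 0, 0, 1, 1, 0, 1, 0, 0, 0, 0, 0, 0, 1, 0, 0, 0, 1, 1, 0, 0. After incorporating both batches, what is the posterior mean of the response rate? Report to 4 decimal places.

0.5334

The Beta prior is conjugate to a Binomial/Bernoulli likelihood; the update adds successes to α and failures to β.
After batch 1: Beta(4.1+29, 2.2+15) = Beta(33.1, 17.2).
After batch 2: Beta(33.1+14, 17.2+24) = Beta(47.1, 41.2).
Posterior mean = α/(α+β) = 47.1/88.3 = 0.5334.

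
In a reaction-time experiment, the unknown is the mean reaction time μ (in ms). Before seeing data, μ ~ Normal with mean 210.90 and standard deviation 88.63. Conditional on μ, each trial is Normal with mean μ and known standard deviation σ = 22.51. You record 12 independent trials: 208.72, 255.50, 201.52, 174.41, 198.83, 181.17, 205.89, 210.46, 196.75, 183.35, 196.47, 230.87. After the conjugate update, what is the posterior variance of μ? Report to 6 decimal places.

41.999247

For Normal data with known variance σ², a Normal(μ₀, σ₀²) prior on μ is conjugate. Posterior precision = 1/σ₀² + n/σ²; posterior mean is the precision-weighted average of μ₀ and x̄.
σ₀² = 88.63² = 7855.2769, σ² = 22.51² = 506.7001; σ² + n·σ₀² = 506.7001 + 12·7855.2769 = 94770.0229.
Posterior precision = 1/σ₀² + n/σ² = 1/7855.2769 + 12/506.7001 = (σ² + n·σ₀²)/(σ₀²σ²) = 94770.0229/(7855.2769·506.7001); posterior variance σₙ² = σ₀²σ²/(σ² + n·σ₀²) = 7855.2769·506.7001/94770.0229 = 41.999247.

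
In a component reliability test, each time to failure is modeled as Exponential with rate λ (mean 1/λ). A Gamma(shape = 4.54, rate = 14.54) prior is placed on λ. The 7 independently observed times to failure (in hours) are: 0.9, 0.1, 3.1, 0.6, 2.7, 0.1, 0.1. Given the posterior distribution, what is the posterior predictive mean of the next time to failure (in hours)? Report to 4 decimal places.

With a Gamma(shape α, rate β) prior on the exponential rate λ, the posterior after n observations with total T = Σxᵢ is Gamma(α+n, β+T).
Sum of observations T = 7.6 hours; n = 7.
Posterior: Gamma(4.54+7, 14.54+7.6) = Gamma(11.54, 22.14).
The predictive distribution for the next observation is Lomax; its mean is β/(α−1) = 22.14/10.54 = 2.1006.

2.1006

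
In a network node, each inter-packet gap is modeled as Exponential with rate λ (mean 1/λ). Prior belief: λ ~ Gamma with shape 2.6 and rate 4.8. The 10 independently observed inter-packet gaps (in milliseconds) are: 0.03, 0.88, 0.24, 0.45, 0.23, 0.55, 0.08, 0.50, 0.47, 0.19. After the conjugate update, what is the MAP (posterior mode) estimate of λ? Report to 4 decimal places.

1.3777

With a Gamma(shape α, rate β) prior on the exponential rate λ, the posterior after n observations with total T = Σxᵢ is Gamma(α+n, β+T).
Sum of observations T = 3.62 milliseconds; n = 10.
Posterior: Gamma(2.6+10, 4.8+3.62) = Gamma(12.6, 8.42).
Mode = (α−1)/β = 1.3777.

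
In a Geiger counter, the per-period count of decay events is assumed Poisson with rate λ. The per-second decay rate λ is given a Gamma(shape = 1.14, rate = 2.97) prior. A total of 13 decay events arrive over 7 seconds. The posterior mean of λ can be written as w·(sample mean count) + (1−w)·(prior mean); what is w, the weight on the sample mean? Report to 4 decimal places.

With a Gamma(shape α, rate β) prior, the Poisson likelihood is conjugate: the posterior is Gamma(α + ΣXᵢ, β + n).
Posterior mean = (α₀+S)/(β₀+n) = [n/(β₀+n)]·(S/n) + [β₀/(β₀+n)]·(α₀/β₀), so only n and β₀ enter the weight.
Weight on data w = n/(β₀+n) = 7/(2.97+7) = 7/9.97 = 0.7021.

0.7021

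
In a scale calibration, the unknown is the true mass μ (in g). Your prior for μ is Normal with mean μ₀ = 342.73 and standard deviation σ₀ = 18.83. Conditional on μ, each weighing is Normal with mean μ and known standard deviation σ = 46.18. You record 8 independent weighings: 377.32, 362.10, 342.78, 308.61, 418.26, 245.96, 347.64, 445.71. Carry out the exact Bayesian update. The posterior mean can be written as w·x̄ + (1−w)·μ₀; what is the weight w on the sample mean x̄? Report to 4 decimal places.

0.5708

For Normal data with known variance σ², a Normal(μ₀, σ₀²) prior on μ is conjugate. Posterior precision = 1/σ₀² + n/σ²; posterior mean is the precision-weighted average of μ₀ and x̄.
σ₀² = 18.83² = 354.5689, σ² = 46.18² = 2132.5924. Prior precision 1/σ₀² = 1/354.5689; data precision n/σ² = 8/2132.5924.
w = (n/σ²)/(1/σ₀² + n/σ²) = n·σ₀²/(σ² + n·σ₀²) = 8·354.5689/(2132.5924 + 8·354.5689) = 2836.5512/4969.1436 = 0.5708.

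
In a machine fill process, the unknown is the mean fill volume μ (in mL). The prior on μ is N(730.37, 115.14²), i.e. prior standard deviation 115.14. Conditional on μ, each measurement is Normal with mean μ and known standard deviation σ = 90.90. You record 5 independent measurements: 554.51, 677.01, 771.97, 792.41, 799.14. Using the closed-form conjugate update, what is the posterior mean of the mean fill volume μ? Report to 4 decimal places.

For Normal data with known variance σ², a Normal(μ₀, σ₀²) prior on μ is conjugate. Posterior precision = 1/σ₀² + n/σ²; posterior mean is the precision-weighted average of μ₀ and x̄.
Σxᵢ = 554.51 + 677.01 + 771.97 + 792.41 + 799.14 = 3595.04, so n·x̄ = 3595.04.
σ₀² = 115.14² = 13257.2196, σ² = 90.90² = 8262.81; σ² + n·σ₀² = 8262.81 + 5·13257.2196 = 74548.908.
Posterior mean = (μ₀/σ₀² + n·x̄/σ²)/(1/σ₀² + n/σ²) = (σ²·μ₀ + σ₀²·n·x̄)/(σ² + n·σ₀²) = (8262.81·730.37 + 13257.2196·3595.04)/74548.908 = 53695143.290484/74548.908 = 720.2673.

720.2673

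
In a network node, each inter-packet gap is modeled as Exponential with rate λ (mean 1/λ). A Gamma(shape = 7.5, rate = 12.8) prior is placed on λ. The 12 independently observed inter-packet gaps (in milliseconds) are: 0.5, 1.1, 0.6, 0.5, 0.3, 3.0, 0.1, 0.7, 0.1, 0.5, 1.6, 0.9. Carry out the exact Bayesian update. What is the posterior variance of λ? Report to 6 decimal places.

0.037843

With a Gamma(shape α, rate β) prior on the exponential rate λ, the posterior after n observations with total T = Σxᵢ is Gamma(α+n, β+T).
Sum of observations T = 9.9 milliseconds; n = 12.
Posterior: Gamma(7.5+12, 12.8+9.9) = Gamma(19.5, 22.7).
Var = α/β² = 0.037843.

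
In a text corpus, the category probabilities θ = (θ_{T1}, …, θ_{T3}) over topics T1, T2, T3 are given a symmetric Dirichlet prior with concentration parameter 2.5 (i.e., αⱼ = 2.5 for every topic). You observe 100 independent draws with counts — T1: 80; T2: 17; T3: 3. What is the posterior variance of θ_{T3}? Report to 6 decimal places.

0.000447

The Dirichlet prior is conjugate to the Multinomial likelihood: each posterior αⱼ = prior αⱼ + observed count nⱼ.
Posterior concentration: (82.5, 19.5, 5.5), total = 107.5.
Var[θ_j] = α_j(Σα−α_j)/((Σα)²(Σα+1)) = 5.5·102.0/(107.5²·108.5) = 0.000447.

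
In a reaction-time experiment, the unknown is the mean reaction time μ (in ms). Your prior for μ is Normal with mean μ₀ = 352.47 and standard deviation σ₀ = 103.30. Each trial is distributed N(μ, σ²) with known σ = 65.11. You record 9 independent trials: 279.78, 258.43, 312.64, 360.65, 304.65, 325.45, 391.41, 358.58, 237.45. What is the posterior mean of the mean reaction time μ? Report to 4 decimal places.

For Normal data with known variance σ², a Normal(μ₀, σ₀²) prior on μ is conjugate. Posterior precision = 1/σ₀² + n/σ²; posterior mean is the precision-weighted average of μ₀ and x̄.
Σxᵢ = 279.78 + 258.43 + 312.64 + 360.65 + 304.65 + 325.45 + 391.41 + 358.58 + 237.45 = 2829.04, so n·x̄ = 2829.04.
σ₀² = 103.30² = 10670.89, σ² = 65.11² = 4239.3121; σ² + n·σ₀² = 4239.3121 + 9·10670.89 = 100277.3221.
Posterior mean = (μ₀/σ₀² + n·x̄/σ²)/(1/σ₀² + n/σ²) = (σ²·μ₀ + σ₀²·n·x̄)/(σ² + n·σ₀²) = (4239.3121·352.47 + 10670.89·2829.04)/100277.3221 = 31682604.981487/100277.3221 = 315.9499.

315.9499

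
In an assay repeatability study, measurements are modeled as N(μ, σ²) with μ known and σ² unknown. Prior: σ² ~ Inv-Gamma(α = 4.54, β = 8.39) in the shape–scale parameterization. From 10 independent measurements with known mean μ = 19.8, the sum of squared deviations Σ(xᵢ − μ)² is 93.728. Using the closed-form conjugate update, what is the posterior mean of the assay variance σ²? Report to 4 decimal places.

6.4700

With known mean μ and an Inverse-Gamma(α, β) prior on σ², the Normal likelihood is conjugate: posterior is Inv-Gamma(α + n/2, β + Σ(xᵢ−μ)²/2).
Posterior: Inv-Gamma(4.54 + 10/2, 8.39 + 93.728/2) = Inv-Gamma(9.54, 55.2540).
E[σ²|data] = β/(α−1) = 55.2540/8.54 = 6.4700.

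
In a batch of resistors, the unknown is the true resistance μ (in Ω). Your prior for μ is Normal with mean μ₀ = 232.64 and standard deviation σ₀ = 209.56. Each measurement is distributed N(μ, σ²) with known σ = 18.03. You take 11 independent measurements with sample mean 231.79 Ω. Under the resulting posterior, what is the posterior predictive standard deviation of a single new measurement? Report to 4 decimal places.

18.8312

For Normal data with known variance σ², a Normal(μ₀, σ₀²) prior on μ is conjugate. Posterior precision = 1/σ₀² + n/σ²; posterior mean is the precision-weighted average of μ₀ and x̄.
σ₀² = 209.56² = 43915.3936, σ² = 18.03² = 325.0809; σ² + n·σ₀² = 325.0809 + 11·43915.3936 = 483394.4105.
Posterior precision = 1/σ₀² + n/σ² = 1/43915.3936 + 11/325.0809 = (σ² + n·σ₀²)/(σ₀²σ²) = 483394.4105/(43915.3936·325.0809); posterior variance σₙ² = σ₀²σ²/(σ² + n·σ₀²) = 43915.3936·325.0809/483394.4105 = 29.532935.
Predictive variance for one new observation = σₙ² + σ² = 43915.3936·325.0809/483394.4105 + 325.0809 = σ²·(σ₀² + 483394.4105)/483394.4105 = 325.0809·527309.8041/483394.4105 = 354.613835; SD = √(325.0809·527309.8041/483394.4105) = 18.8312.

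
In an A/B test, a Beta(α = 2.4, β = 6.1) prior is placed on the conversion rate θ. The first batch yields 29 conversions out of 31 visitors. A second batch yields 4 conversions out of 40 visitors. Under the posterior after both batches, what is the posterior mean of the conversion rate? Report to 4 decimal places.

0.4453

The Beta prior is conjugate to a Binomial/Bernoulli likelihood; the update adds successes to α and failures to β.
After batch 1: Beta(2.4+29, 6.1+2) = Beta(31.4, 8.1).
After batch 2: Beta(31.4+4, 8.1+36) = Beta(35.4, 44.1).
Posterior mean = α/(α+β) = 35.4/79.5 = 0.4453.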